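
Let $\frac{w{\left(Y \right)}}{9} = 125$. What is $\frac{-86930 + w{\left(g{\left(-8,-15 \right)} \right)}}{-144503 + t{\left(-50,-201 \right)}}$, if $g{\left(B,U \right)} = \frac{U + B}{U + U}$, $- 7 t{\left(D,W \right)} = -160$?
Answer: $\frac{600635}{1011361} \approx 0.59389$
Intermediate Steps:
$t{\left(D,W \right)} = \frac{160}{7}$ ($t{\left(D,W \right)} = \left(- \frac{1}{7}\right) \left(-160\right) = \frac{160}{7}$)
$g{\left(B,U \right)} = \frac{B + U}{2 U}$
$w{\left(Y \right)} = 1125$ ($w{\left(Y \right)} = 9 \cdot 125 = 1125$)
$\frac{-86930 + w{\left(g{\left(-8,-15 \right)} \right)}}{-144503 + t{\left(-50,-201 \right)}} = \frac{-86930 + 1125}{-144503 + \frac{160}{7}} = - \frac{85805}{- \frac{1011361}{7}} = \left(-85805\right) \left(- \frac{7}{1011361}\right) = \frac{600635}{1011361}$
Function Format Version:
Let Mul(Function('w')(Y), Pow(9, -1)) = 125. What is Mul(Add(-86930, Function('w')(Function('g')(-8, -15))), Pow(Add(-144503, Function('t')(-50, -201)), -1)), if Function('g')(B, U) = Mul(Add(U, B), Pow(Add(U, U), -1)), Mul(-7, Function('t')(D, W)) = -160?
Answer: Rational(600635, 1011361) ≈ 0.59389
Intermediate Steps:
Function('t')(D, W) = Rational(160, 7) (Function('t')(D, W) = Mul(Rational(-1, 7), -160) = Rational(160, 7))
Function('g')(B, U) = Mul(Rational(1, 2), Pow(U, -1), Add(B, U)) (Function('g')(B, U) = Mul(Add(B, U), Pow(Mul(2, U), -1)) = Mul(Add(B, U), Mul(Rational(1, 2), Pow(U, -1))) = Mul(Rational(1, 2), Pow(U, -1), Add(B, U)))
Function('w')(Y) = 1125 (Function('w')(Y) = Mul(9, 125) = 1125)
Mul(Add(-86930, Function('w')(Function('g')(-8, -15))), Pow(Add(-144503, Function('t')(-50, -201)), -1)) = Mul(Add(-86930, 1125), Pow(Add(-144503, Rational(160, 7)), -1)) = Mul(-85805, Pow(Rational(-1011361, 7), -1)) = Mul(-85805, Rational(-7, 1011361)) = Rational(600635, 1011361)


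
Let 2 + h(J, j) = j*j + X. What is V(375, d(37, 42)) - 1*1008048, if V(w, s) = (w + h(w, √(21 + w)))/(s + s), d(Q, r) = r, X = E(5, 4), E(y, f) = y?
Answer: -14112543/14 ≈ -1.0080e+6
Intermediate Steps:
X = 5
h(J, j) = 3 + j² (h(J, j) = -2 + (j*j + 5) = -2 + (j² + 5) = -2 + (5 + j²) = 3 + j²)
V(w, s) = (24 + 2*w)/(2*s) (V(w, s) = (w + (3 + (√(21 + w))²))/(s + s) = (w + (3 + (21 + w)))/((2*s)) = (w + (24 + w))*(1/(2*s)) = (24 + 2*w)*(1/(2*s)) = (24 + 2*w)/(2*s))
V(375, d(37, 42)) - 1*1008048 = (12 + 375)/42 - 1*1008048 = (1/42)*387 - 1008048 = 129/14 - 1008048 = -14112543/14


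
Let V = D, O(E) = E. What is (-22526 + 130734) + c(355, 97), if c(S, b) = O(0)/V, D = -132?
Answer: 108208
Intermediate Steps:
V = -132
c(S, b) = 0 (c(S, b) = 0/(-132) = 0*(-1/132) = 0)
(-22526 + 130734) + c(355, 97) = (-22526 + 130734) + 0 = 108208 + 0 = 108208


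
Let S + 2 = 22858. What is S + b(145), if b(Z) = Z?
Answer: 23001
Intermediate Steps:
S = 22856 (S = -2 + 22858 = 22856)
S + b(145) = 22856 + 145 = 23001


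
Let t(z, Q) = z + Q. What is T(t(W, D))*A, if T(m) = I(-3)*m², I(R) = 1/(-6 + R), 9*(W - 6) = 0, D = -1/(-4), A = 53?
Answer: -33125/144 ≈ -230.03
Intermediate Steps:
D = ¼ (D = -1*(-¼) = ¼ ≈ 0.25000)
W = 6 (W = 6 + (⅑)*0 = 6 + 0 = 6)
t(z, Q) = Q + z
T(m) = -m²/9 (T(m) = m²/(-6 - 3) = m²/(-9) = -m²/9)
T(t(W, D))*A = -(¼ + 6)²/9*53 = -(25/4)²/9*53 = -⅑*625/16*53 = -625/144*53 = -33125/144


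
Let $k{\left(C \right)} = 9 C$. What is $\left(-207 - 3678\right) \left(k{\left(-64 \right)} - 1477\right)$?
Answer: $7975905$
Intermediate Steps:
$\left(-207 - 3678\right) \left(k{\left(-64 \right)} - 1477\right) = \left(-207 - 3678\right) \left(9 \left(-64\right) - 1477\right) = - 3885 \left(-576 - 1477\right) = \left(-3885\right) \left(-2053\right) = 7975905$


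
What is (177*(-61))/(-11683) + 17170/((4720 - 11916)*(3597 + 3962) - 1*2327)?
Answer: 587122635017/635518877553 ≈ 0.92385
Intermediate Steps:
(177*(-61))/(-11683) + 17170/((4720 - 11916)*(3597 + 3962) - 1*2327) = -10797*(-1/11683) + 17170/(-7196*7559 - 2327) = 10797/11683 + 17170/(-54394564 - 2327) = 10797/11683 + 17170/(-54396891) = 10797/11683 + 17170*(-1/54396891) = 10797/11683 - 17170/54396891 = 587122635017/635518877553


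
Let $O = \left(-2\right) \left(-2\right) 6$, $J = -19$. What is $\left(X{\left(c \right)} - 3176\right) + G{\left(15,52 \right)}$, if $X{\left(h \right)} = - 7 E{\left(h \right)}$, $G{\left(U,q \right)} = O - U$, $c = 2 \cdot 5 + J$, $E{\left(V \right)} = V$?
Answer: $-3104$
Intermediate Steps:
$O = 24$ ($O = 4 \cdot 6 = 24$)
$c = -9$ ($c = 2 \cdot 5 - 19 = 10 - 19 = -9$)
$G{\left(U,q \right)} = 24 - U$
$X{\left(h \right)} = - 7 h$
$\left(X{\left(c \right)} - 3176\right) + G{\left(15,52 \right)} = \left(\left(-7\right) \left(-9\right) - 3176\right) + \left(24 - 15\right) = \left(63 - 3176\right) + \left(24 - 15\right) = -3113 + 9 = -3104$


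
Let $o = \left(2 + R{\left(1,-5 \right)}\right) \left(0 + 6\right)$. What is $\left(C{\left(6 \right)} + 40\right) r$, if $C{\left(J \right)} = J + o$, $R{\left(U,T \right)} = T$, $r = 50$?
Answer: $1400$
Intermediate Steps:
$o = -18$ ($o = \left(2 - 5\right) \left(0 + 6\right) = \left(-3\right) 6 = -18$)
$C{\left(J \right)} = -18 + J$ ($C{\left(J \right)} = J - 18 = -18 + J$)
$\left(C{\left(6 \right)} + 40\right) r = \left(\left(-18 + 6\right) + 40\right) 50 = \left(-12 + 40\right) 50 = 28 \cdot 50 = 1400$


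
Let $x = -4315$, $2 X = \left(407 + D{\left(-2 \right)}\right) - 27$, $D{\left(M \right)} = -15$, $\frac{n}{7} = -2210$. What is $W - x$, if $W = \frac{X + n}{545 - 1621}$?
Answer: $\frac{9316455}{2152} \approx 4329.2$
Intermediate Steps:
$n = -15470$ ($n = 7 \left(-2210\right) = -15470$)
$X = \frac{365}{2}$ ($X = \frac{\left(407 - 15\right) - 27}{2} = \frac{392 - 27}{2} = \frac{1}{2} \cdot 365 = \frac{365}{2} \approx 182.5$)
$W = \frac{30575}{2152}$ ($W = \frac{\frac{365}{2} - 15470}{545 - 1621} = - \frac{30575}{2 \left(-1076\right)} = \left(- \frac{30575}{2}\right) \left(- \frac{1}{1076}\right) = \frac{30575}{2152} \approx 14.208$)
$W - x = \frac{30575}{2152} - -4315 = \frac{30575}{2152} + 4315 = \frac{9316455}{2152}$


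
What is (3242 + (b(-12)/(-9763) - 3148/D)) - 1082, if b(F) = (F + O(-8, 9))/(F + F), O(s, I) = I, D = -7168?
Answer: 37797522617/17495296 ≈ 2160.4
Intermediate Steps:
b(F) = (9 + F)/(2*F) (b(F) = (F + 9)/(F + F) = (9 + F)/((2*F)) = (9 + F)*(1/(2*F)) = (9 + F)/(2*F))
(3242 + (b(-12)/(-9763) - 3148/D)) - 1082 = (3242 + (((½)*(9 - 12)/(-12))/(-9763) - 3148/(-7168))) - 1082 = (3242 + (((½)*(-1/12)*(-3))*(-1/9763) - 3148*(-1/7168))) - 1082 = (3242 + ((⅛)*(-1/9763) + 787/1792)) - 1082 = (3242 + (-1/78104 + 787/1792)) - 1082 = (3242 + 7683257/17495296) - 1082 = 56727432889/17495296 - 1082 = 37797522617/17495296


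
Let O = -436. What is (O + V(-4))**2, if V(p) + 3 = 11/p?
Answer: 3122289/16 ≈ 1.9514e+5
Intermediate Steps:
V(p) = -3 + 11/p
(O + V(-4))**2 = (-436 + (-3 + 11/(-4)))**2 = (-436 + (-3 + 11*(-1/4)))**2 = (-436 + (-3 - 11/4))**2 = (-436 - 23/4)**2 = (-1767/4)**2 = 3122289/16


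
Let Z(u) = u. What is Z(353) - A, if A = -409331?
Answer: 409684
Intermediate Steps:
Z(353) - A = 353 - 1*(-409331) = 353 + 409331 = 409684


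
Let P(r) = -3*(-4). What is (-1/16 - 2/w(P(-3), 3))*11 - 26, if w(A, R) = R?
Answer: -1633/48 ≈ -34.021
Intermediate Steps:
P(r) = 12
(-1/16 - 2/w(P(-3), 3))*11 - 26 = (-1/16 - 2/3)*11 - 26 = -35/48*11 - 26 = -385/48 - 26 = -1633/48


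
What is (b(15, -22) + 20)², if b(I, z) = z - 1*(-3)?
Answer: 1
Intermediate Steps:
b(I, z) = 3 + z (b(I, z) = z + 3 = 3 + z)
(b(15, -22) + 20)² = ((3 - 22) + 20)² = (-19 + 20)² = 1² = 1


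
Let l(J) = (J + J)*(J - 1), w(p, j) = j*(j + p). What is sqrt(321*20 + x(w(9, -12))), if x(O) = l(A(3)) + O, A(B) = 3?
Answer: 14*sqrt(33) ≈ 80.424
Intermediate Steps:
l(J) = 2*J*(-1 + J) (l(J) = (2*J)*(-1 + J) = 2*J*(-1 + J))
x(O) = 12 + O (x(O) = 2*3*(-1 + 3) + O = 2*3*2 + O = 12 + O)
sqrt(321*20 + x(w(9, -12))) = sqrt(321*20 + (12 - 12*(-12 + 9))) = sqrt(6420 + (12 - 12*(-3))) = sqrt(6420 + (12 + 36)) = sqrt(6420 + 48) = sqrt(6468) = 14*sqrt(33)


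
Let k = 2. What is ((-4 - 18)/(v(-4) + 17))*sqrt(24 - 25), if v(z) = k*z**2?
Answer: -22*I/49 ≈ -0.44898*I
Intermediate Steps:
v(z) = 2*z**2
((-4 - 18)/(v(-4) + 17))*sqrt(24 - 25) = ((-4 - 18)/(2*(-4)**2 + 17))*sqrt(24 - 25) = (-22/(2*16 + 17))*sqrt(-1) = (-22/(32 + 17))*I = (-22/49)*I = (-22*1/49)*I = -22*I/49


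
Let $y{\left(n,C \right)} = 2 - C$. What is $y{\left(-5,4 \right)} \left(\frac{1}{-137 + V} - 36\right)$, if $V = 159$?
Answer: $\frac{791}{11} \approx 71.909$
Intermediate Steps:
$y{\left(-5,4 \right)} \left(\frac{1}{-137 + V} - 36\right) = \left(2 - 4\right) \left(\frac{1}{-137 + 159} - 36\right) = \left(2 - 4\right) \left(\frac{1}{22} - 36\right) = - 2 \left(\frac{1}{22} - 36\right) = \left(-2\right) \left(- \frac{791}{22}\right) = \frac{791}{11}$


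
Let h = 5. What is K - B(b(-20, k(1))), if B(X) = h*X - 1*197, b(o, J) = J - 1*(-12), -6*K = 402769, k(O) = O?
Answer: -401977/6 ≈ -66996.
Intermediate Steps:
K = -402769/6 (K = -⅙*402769 = -402769/6 ≈ -67128.)
b(o, J) = 12 + J (b(o, J) = J + 12 = 12 + J)
B(X) = -197 + 5*X (B(X) = 5*X - 1*197 = 5*X - 197 = -197 + 5*X)
K - B(b(-20, k(1))) = -402769/6 - (-197 + 5*(12 + 1)) = -402769/6 - (-197 + 5*13) = -402769/6 - (-197 + 65) = -402769/6 - 1*(-132) = -402769/6 + 132 = -401977/6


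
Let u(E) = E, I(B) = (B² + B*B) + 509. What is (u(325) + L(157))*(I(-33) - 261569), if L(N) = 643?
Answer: -250597776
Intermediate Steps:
I(B) = 509 + 2*B² (I(B) = (B² + B²) + 509 = 2*B² + 509 = 509 + 2*B²)
(u(325) + L(157))*(I(-33) - 261569) = (325 + 643)*((509 + 2*(-33)²) - 261569) = 968*((509 + 2*1089) - 261569) = 968*((509 + 2178) - 261569) = 968*(2687 - 261569) = 968*(-258882) = -250597776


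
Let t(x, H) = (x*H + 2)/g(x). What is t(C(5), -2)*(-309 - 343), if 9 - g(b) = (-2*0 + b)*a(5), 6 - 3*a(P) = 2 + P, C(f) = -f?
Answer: -11736/11 ≈ -1066.9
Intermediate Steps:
a(P) = 4/3 - P/3 (a(P) = 2 - (2 + P)/3 = 2 + (-⅔ - P/3) = 4/3 - P/3)
g(b) = 9 + b/3 (g(b) = 9 - (-2*0 + b)*(4/3 - ⅓*5) = 9 - (0 + b)*(4/3 - 5/3) = 9 - b*(-1)/3 = 9 - (-1)*b/3 = 9 + b/3)
t(x, H) = (2 + H*x)/(9 + x/3) (t(x, H) = (x*H + 2)/(9 + x/3) = (H*x + 2)/(9 + x/3) = (2 + H*x)/(9 + x/3))
t(C(5), -2)*(-309 - 343) = (3*(2 - (-2)*5)/(27 - 1*5))*(-309 - 343) = (3*(2 - 2*(-5))/(27 - 5))*(-652) = (3*(2 + 10)/22)*(-652) = (3*(1/22)*12)*(-652) = (18/11)*(-652) = -11736/11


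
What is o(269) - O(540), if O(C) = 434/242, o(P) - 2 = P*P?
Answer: 8755706/121 ≈ 72361.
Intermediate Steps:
o(P) = 2 + P² (o(P) = 2 + P*P = 2 + P²)
O(C) = 217/121 (O(C) = 434*(1/242) = 217/121)
o(269) - O(540) = (2 + 269²) - 1*217/121 = (2 + 72361) - 217/121 = 72363 - 217/121 = 8755706/121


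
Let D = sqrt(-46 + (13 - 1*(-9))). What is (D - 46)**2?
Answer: 2092 - 184*I*sqrt(6) ≈ 2092.0 - 450.71*I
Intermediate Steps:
D = 2*I*sqrt(6) (D = sqrt(-46 + (13 + 9)) = sqrt(-46 + 22) = sqrt(-24) = 2*I*sqrt(6) ≈ 4.899*I)
(D - 46)**2 = (2*I*sqrt(6) - 46)**2 = (-46 + 2*I*sqrt(6))**2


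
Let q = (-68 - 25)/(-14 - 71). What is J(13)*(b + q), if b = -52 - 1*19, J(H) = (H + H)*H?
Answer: -2008396/85 ≈ -23628.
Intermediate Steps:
J(H) = 2*H² (J(H) = (2*H)*H = 2*H²)
b = -71 (b = -52 - 19 = -71)
q = 93/85 (q = -93/(-85) = -93*(-1/85) = 93/85 ≈ 1.0941)
J(13)*(b + q) = (2*13²)*(-71 + 93/85) = (2*169)*(-5942/85) = 338*(-5942/85) = -2008396/85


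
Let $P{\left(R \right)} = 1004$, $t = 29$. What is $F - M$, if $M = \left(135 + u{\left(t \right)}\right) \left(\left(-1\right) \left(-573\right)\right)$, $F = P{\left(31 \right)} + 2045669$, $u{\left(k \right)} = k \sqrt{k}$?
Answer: $1969318 - 16617 \sqrt{29} \approx 1.8798 \cdot 10^{6}$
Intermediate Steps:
$u{\left(k \right)} = k^{\frac{3}{2}}$
$F = 2046673$ ($F = 1004 + 2045669 = 2046673$)
$M = 77355 + 16617 \sqrt{29}$ ($M = \left(135 + 29^{\frac{3}{2}}\right) \left(\left(-1\right) \left(-573\right)\right) = \left(135 + 29 \sqrt{29}\right) 573 = 77355 + 16617 \sqrt{29} \approx 1.6684 \cdot 10^{5}$)
$F - M = 2046673 - \left(77355 + 16617 \sqrt{29}\right) = 1969318 - 16617 \sqrt{29}$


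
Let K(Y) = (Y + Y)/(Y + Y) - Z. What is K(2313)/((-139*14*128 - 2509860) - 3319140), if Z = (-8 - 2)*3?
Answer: -31/6078088 ≈ -5.1003e-6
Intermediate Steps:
Z = -30 (Z = -10*3 = -30)
K(Y) = 31 (K(Y) = (Y + Y)/(Y + Y) - 1*(-30) = (2*Y)/((2*Y)) + 30 = (2*Y)*(1/(2*Y)) + 30 = 1 + 30 = 31)
K(2313)/((-139*14*128 - 2509860) - 3319140) = 31/((-139*14*128 - 2509860) - 3319140) = 31/((-1946*128 - 2509860) - 3319140) = 31/((-249088 - 2509860) - 3319140) = 31/(-2758948 - 3319140) = 31/(-6078088) = 31*(-1/6078088) = -31/6078088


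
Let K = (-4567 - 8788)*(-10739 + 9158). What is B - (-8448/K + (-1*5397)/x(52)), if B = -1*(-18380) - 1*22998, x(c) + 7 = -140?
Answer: -229321903843/49266595 ≈ -4654.7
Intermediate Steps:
K = 21114255 (K = -13355*(-1581) = 21114255)
x(c) = -147 (x(c) = -7 - 140 = -147)
B = -4618 (B = 18380 - 22998 = -4618)
B - (-8448/K + (-1*5397)/x(52)) = -4618 - (-8448/21114255 - 1*5397/(-147)) = -4618 - (-8448*1/21114255 - 5397*(-1/147)) = -4618 - (-2816/7038085 + 257/7) = -4618 - 1*1808768133/49266595 = -4618 - 1808768133/49266595 = -229321903843/49266595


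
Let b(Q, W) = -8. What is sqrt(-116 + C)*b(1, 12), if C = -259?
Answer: -40*I*sqrt(15) ≈ -154.92*I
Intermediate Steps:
sqrt(-116 + C)*b(1, 12) = sqrt(-116 - 259)*(-8) = sqrt(-375)*(-8) = (5*I*sqrt(15))*(-8) = -40*I*sqrt(15)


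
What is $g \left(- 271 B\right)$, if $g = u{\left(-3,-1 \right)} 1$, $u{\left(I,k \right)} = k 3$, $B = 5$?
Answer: $4065$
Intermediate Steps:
$u{\left(I,k \right)} = 3 k$
$g = -3$ ($g = 3 \left(-1\right) 1 = \left(-3\right) 1 = -3$)
$g \left(- 271 B\right) = - 3 \left(\left(-271\right) 5\right) = \left(-3\right) \left(-1355\right) = 4065$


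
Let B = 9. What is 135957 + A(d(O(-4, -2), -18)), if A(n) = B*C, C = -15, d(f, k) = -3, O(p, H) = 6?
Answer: 135822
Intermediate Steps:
A(n) = -135 (A(n) = 9*(-15) = -135)
135957 + A(d(O(-4, -2), -18)) = 135957 - 135 = 135822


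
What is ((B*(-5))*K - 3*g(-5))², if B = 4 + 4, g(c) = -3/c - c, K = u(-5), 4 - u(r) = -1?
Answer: 1175056/25 ≈ 47002.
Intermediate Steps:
u(r) = 5 (u(r) = 4 - 1*(-1) = 4 + 1 = 5)
K = 5
g(c) = -c - 3/c
B = 8
((B*(-5))*K - 3*g(-5))² = ((8*(-5))*5 - 3*(-1*(-5) - 3/(-5)))² = (-40*5 - 3*(5 - 3*(-⅕)))² = (-200 - 3*(5 + ⅗))² = (-200 - 3*28/5)² = (-200 - 84/5)² = (-1084/5)² = 1175056/25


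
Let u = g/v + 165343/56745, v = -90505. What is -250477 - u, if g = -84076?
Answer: -257279204676032/1027141245 ≈ -2.5048e+5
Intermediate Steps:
u = 3947052167/1027141245 (u = -84076/(-90505) + 165343/56745 = -84076*(-1/90505) + 165343*(1/56745) = 84076/90505 + 165343/56745 = 3947052167/1027141245 ≈ 3.8428)
-250477 - u = -250477 - 1*3947052167/1027141245 = -250477 - 3947052167/1027141245 = -257279204676032/1027141245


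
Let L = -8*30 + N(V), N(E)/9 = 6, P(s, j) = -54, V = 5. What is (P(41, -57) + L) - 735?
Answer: -975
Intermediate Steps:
N(E) = 54 (N(E) = 9*6 = 54)
L = -186 (L = -8*30 + 54 = -240 + 54 = -186)
(P(41, -57) + L) - 735 = (-54 - 186) - 735 = -240 - 735 = -975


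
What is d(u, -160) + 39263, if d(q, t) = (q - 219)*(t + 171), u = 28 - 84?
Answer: 36238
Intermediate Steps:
u = -56
d(q, t) = (-219 + q)*(171 + t)
d(u, -160) + 39263 = (-37449 - 219*(-160) + 171*(-56) - 56*(-160)) + 39263 = (-37449 + 35040 - 9576 + 8960) + 39263 = -3025 + 39263 = 36238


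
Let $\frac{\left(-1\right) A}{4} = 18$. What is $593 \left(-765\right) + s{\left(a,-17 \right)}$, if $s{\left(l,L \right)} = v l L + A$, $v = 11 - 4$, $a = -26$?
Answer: $-450623$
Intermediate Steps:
$A = -72$ ($A = \left(-4\right) 18 = -72$)
$v = 7$
$s{\left(l,L \right)} = -72 + 7 L l$ ($s{\left(l,L \right)} = 7 l L - 72 = 7 L l - 72 = -72 + 7 L l$)
$593 \left(-765\right) + s{\left(a,-17 \right)} = 593 \left(-765\right) - \left(72 + 119 \left(-26\right)\right) = -453645 + \left(-72 + 3094\right) = -453645 + 3022 = -450623$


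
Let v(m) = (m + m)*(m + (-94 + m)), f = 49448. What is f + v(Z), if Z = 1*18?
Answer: 47360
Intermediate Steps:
Z = 18
v(m) = 2*m*(-94 + 2*m) (v(m) = (2*m)*(-94 + 2*m) = 2*m*(-94 + 2*m))
f + v(Z) = 49448 + 4*18*(-47 + 18) = 49448 + 4*18*(-29) = 49448 - 2088 = 47360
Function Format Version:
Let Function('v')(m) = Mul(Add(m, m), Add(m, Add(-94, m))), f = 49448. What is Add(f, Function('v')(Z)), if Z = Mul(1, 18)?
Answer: 47360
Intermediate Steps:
Z = 18
Function('v')(m) = Mul(2, m, Add(-94, Mul(2, m))) (Function('v')(m) = Mul(Mul(2, m), Add(-94, Mul(2, m))) = Mul(2, m, Add(-94, Mul(2, m))))
Add(f, Function('v')(Z)) = Add(49448, Mul(4, 18, Add(-47, 18))) = Add(49448, Mul(4, 18, -29)) = Add(49448, -2088) = 47360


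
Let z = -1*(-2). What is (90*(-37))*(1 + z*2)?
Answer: -16650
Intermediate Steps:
z = 2
(90*(-37))*(1 + z*2) = (90*(-37))*(1 + 2*2) = -3330*(1 + 4) = -3330*5 = -16650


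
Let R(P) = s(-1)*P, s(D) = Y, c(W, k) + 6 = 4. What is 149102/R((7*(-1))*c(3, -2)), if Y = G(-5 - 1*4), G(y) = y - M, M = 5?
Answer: -74551/98 ≈ -760.72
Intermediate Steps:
c(W, k) = -2 (c(W, k) = -6 + 4 = -2)
G(y) = -5 + y (G(y) = y - 1*5 = y - 5 = -5 + y)
Y = -14 (Y = -5 + (-5 - 1*4) = -5 + (-5 - 4) = -5 - 9 = -14)
s(D) = -14
R(P) = -14*P
149102/R((7*(-1))*c(3, -2)) = 149102/((-14*7*(-1)*(-2))) = 149102/((-(-98)*(-2))) = 149102/((-14*14)) = 149102/(-196) = 149102*(-1/196) = -74551/98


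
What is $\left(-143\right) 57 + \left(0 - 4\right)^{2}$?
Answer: $-8135$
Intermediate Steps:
$\left(-143\right) 57 + \left(0 - 4\right)^{2} = -8151 + \left(-4\right)^{2} = -8151 + 16 = -8135$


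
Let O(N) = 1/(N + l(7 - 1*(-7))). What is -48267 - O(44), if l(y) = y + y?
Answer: -3475225/72 ≈ -48267.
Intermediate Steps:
l(y) = 2*y
O(N) = 1/(28 + N) (O(N) = 1/(N + 2*(7 - 1*(-7))) = 1/(N + 2*(7 + 7)) = 1/(N + 2*14) = 1/(N + 28) = 1/(28 + N))
-48267 - O(44) = -48267 - 1/(28 + 44) = -48267 - 1/72 = -3475225/72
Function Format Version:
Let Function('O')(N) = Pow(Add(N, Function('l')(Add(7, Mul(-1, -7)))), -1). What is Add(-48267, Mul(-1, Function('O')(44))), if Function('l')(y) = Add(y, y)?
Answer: Rational(-3475225, 72) ≈ -48267.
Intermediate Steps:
Function('l')(y) = Mul(2, y)
Function('O')(N) = Pow(Add(28, N), -1) (Function('O')(N) = Pow(Add(N, Mul(2, Add(7, Mul(-1, -7)))), -1) = Pow(Add(N, Mul(2, Add(7, 7))), -1) = Pow(Add(N, Mul(2, 14)), -1) = Pow(Add(N, 28), -1) = Pow(Add(28, N), -1))
Add(-48267, Mul(-1, Function('O')(44))) = Add(-48267, Mul(-1, Pow(Add(28, 44), -1))) = Add(-48267, Mul(-1, Pow(72, -1))) = Add(-48267, Mul(-1, Rational(1, 72))) = Add(-48267, Rational(-1, 72)) = Rational(-3475225, 72)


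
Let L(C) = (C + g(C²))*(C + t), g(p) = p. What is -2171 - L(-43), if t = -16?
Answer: 104383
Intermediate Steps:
L(C) = (-16 + C)*(C + C²) (L(C) = (C + C²)*(C - 16) = (C + C²)*(-16 + C) = (-16 + C)*(C + C²))
-2171 - L(-43) = -2171 - (-43)*(-16 + (-43)² - 15*(-43)) = -2171 - (-43)*(-16 + 1849 + 645) = -2171 - (-43)*2478 = -2171 - 1*(-106554) = -2171 + 106554 = 104383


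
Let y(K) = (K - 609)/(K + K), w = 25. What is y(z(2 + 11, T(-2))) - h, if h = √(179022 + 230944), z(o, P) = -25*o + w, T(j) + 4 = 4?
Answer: 303/200 - √409966 ≈ -638.77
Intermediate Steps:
T(j) = 0 (T(j) = -4 + 4 = 0)
z(o, P) = 25 - 25*o (z(o, P) = -25*o + 25 = 25 - 25*o)
y(K) = (-609 + K)/(2*K) (y(K) = (-609 + K)/((2*K)) = (-609 + K)*(1/(2*K)) = (-609 + K)/(2*K))
h = √409966 ≈ 640.29
y(z(2 + 11, T(-2))) - h = (-609 + (25 - 25*(2 + 11)))/(2*(25 - 25*(2 + 11))) - √409966 = (-609 + (25 - 25*13))/(2*(25 - 25*13)) - √409966 = (-609 + (25 - 325))/(2*(25 - 325)) - √409966 = (½)*(-609 - 300)/(-300) - √409966 = (½)*(-1/300)*(-909) - √409966 = 303/200 - √409966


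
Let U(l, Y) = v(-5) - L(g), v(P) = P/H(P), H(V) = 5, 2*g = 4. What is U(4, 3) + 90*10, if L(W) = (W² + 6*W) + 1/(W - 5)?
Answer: 2650/3 ≈ 883.33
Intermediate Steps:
g = 2 (g = (½)*4 = 2)
L(W) = W² + 1/(-5 + W) + 6*W (L(W) = (W² + 6*W) + 1/(-5 + W) = W² + 1/(-5 + W) + 6*W)
v(P) = P/5
U(l, Y) = -50/3 (U(l, Y) = (⅕)*(-5) - (1 + 2² + 2³ - 30*2)/(-5 + 2) = -1 - (1 + 4 + 8 - 60)/(-3) = -1 - (-1)*(-47)/3 = -1 - 1*47/3 = -1 - 47/3 = -50/3)
U(4, 3) + 90*10 = -50/3 + 90*10 = -50/3 + 900 = 2650/3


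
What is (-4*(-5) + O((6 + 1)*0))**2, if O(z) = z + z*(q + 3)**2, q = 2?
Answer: 400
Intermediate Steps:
O(z) = 26*z (O(z) = z + z*(2 + 3)**2 = z + z*5**2 = z + z*25 = z + 25*z = 26*z)
(-4*(-5) + O((6 + 1)*0))**2 = (-4*(-5) + 26*((6 + 1)*0))**2 = (20 + 26*(7*0))**2 = (20 + 26*0)**2 = (20 + 0)**2 = 20**2 = 400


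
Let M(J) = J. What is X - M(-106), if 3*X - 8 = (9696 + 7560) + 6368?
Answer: 23950/3 ≈ 7983.3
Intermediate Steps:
X = 23632/3 (X = 8/3 + ((9696 + 7560) + 6368)/3 = 8/3 + (17256 + 6368)/3 = 8/3 + (1/3)*23624 = 8/3 + 23624/3 = 23632/3 ≈ 7877.3)
X - M(-106) = 23632/3 - 1*(-106) = 23632/3 + 106 = 23950/3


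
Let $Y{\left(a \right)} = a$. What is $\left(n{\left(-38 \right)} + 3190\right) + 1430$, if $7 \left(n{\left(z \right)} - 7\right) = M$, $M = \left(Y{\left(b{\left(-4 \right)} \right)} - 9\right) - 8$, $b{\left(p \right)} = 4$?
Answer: $\frac{32376}{7} \approx 4625.1$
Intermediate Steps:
$M = -13$ ($M = \left(4 - 9\right) - 8 = -5 - 8 = -13$)
$n{\left(z \right)} = \frac{36}{7}$ ($n{\left(z \right)} = 7 + \frac{1}{7} \left(-13\right) = 7 - \frac{13}{7} = \frac{36}{7}$)
$\left(n{\left(-38 \right)} + 3190\right) + 1430 = \left(\frac{36}{7} + 3190\right) + 1430 = \frac{22366}{7} + 1430 = \frac{32376}{7}$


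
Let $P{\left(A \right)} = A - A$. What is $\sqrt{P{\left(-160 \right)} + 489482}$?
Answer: $\sqrt{489482} \approx 699.63$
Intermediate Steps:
$P{\left(A \right)} = 0$
$\sqrt{P{\left(-160 \right)} + 489482} = \sqrt{0 + 489482} = \sqrt{489482}$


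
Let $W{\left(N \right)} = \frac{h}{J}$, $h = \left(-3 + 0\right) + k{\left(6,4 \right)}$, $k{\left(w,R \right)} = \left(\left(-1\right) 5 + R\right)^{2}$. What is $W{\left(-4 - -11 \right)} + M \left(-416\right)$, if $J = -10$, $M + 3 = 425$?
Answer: $- \frac{877759}{5} \approx -1.7555 \cdot 10^{5}$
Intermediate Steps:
$M = 422$ ($M = -3 + 425 = 422$)
$k{\left(w,R \right)} = \left(-5 + R\right)^{2}$
$h = -2$ ($h = \left(-3 + 0\right) + \left(-5 + 4\right)^{2} = -3 + \left(-1\right)^{2} = -3 + 1 = -2$)
$W{\left(N \right)} = \frac{1}{5}$ ($W{\left(N \right)} = - \frac{2}{-10} = \left(-2\right) \left(- \frac{1}{10}\right) = \frac{1}{5}$)
$W{\left(-4 - -11 \right)} + M \left(-416\right) = \frac{1}{5} + 422 \left(-416\right) = \frac{1}{5} - 175552 = - \frac{877759}{5}$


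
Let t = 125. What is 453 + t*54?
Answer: 7203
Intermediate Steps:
453 + t*54 = 453 + 125*54 = 453 + 6750 = 7203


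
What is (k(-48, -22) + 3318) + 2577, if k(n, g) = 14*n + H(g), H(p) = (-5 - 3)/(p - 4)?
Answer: 67903/13 ≈ 5223.3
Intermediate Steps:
H(p) = -8/(-4 + p)
k(n, g) = -8/(-4 + g) + 14*n (k(n, g) = 14*n - 8/(-4 + g) = -8/(-4 + g) + 14*n)
(k(-48, -22) + 3318) + 2577 = (2*(-4 + 7*(-48)*(-4 - 22))/(-4 - 22) + 3318) + 2577 = (2*(-4 + 7*(-48)*(-26))/(-26) + 3318) + 2577 = (2*(-1/26)*(-4 + 8736) + 3318) + 2577 = (2*(-1/26)*8732 + 3318) + 2577 = (-8732/13 + 3318) + 2577 = 34402/13 + 2577 = 67903/13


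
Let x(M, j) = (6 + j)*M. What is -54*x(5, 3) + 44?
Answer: -2386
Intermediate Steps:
x(M, j) = M*(6 + j)
-54*x(5, 3) + 44 = -270*(6 + 3) + 44 = -270*9 + 44 = -54*45 + 44 = -2430 + 44 = -2386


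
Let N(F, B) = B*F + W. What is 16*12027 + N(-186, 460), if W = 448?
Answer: 107320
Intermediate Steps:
N(F, B) = 448 + B*F (N(F, B) = B*F + 448 = 448 + B*F)
16*12027 + N(-186, 460) = 16*12027 + (448 + 460*(-186)) = 192432 + (448 - 85560) = 192432 - 85112 = 107320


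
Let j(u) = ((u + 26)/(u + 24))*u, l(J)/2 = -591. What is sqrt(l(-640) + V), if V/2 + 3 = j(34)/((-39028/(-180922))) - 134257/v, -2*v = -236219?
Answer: 2*I*sqrt(965162670404463696358985)/66838874707 ≈ 29.397*I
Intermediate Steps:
l(J) = -1182 (l(J) = 2*(-591) = -1182)
v = 236219/2 (v = -1/2*(-236219) = 236219/2 ≈ 1.1811e+5)
j(u) = u*(26 + u)/(24 + u) (j(u) = ((26 + u)/(24 + u))*u = u*(26 + u)/(24 + u))
V = 21242992166254/66838874707 (V = -6 + 2*((34*(26 + 34)/(24 + 34))/((-39028/(-180922))) - 134257/236219/2) = -6 + 2*((34*60/58)/((-39028*(-1/180922))) - 134257*2/236219) = -6 + 2*((34*(1/58)*60)/(19514/90461) - 268514/236219) = -6 + 2*((1020/29)*(90461/19514) - 268514/236219) = -6 + 2*(46135110/282953 - 268514/236219) = -6 + 2*(10822012707248/66838874707) = -6 + 21644025414496/66838874707 = 21242992166254/66838874707 ≈ 317.82)
sqrt(l(-640) + V) = sqrt(-1182 + 21242992166254/66838874707) = sqrt(-57760557737420/66838874707) = 2*I*sqrt(965162670404463696358985)/66838874707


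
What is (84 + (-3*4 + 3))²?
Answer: 5625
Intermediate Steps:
(84 + (-3*4 + 3))² = (84 + (-12 + 3))² = (84 - 9)² = 75² = 5625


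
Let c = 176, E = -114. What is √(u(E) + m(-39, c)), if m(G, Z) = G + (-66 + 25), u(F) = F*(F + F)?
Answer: 2*√6478 ≈ 160.97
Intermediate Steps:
u(F) = 2*F² (u(F) = F*(2*F) = 2*F²)
m(G, Z) = -41 + G (m(G, Z) = G - 41 = -41 + G)
√(u(E) + m(-39, c)) = √(2*(-114)² + (-41 - 39)) = √(2*12996 - 80) = √(25992 - 80) = √25912 = 2*√6478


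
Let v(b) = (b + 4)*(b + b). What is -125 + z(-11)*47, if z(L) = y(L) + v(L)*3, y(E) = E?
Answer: 21072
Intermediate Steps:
v(b) = 2*b*(4 + b) (v(b) = (4 + b)*(2*b) = 2*b*(4 + b))
z(L) = L + 6*L*(4 + L) (z(L) = L + (2*L*(4 + L))*3 = L + 6*L*(4 + L))
-125 + z(-11)*47 = -125 - 11*(25 + 6*(-11))*47 = -125 - 11*(25 - 66)*47 = -125 - 11*(-41)*47 = -125 + 451*47 = -125 + 21197 = 21072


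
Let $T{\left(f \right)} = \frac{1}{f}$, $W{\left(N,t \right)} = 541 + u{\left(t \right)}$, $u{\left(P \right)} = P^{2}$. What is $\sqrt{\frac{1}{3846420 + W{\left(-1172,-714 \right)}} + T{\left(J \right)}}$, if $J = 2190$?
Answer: $\frac{\sqrt{41590011552185010}}{9541297830} \approx 0.021374$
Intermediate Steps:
$W{\left(N,t \right)} = 541 + t^{2}$
$\sqrt{\frac{1}{3846420 + W{\left(-1172,-714 \right)}} + T{\left(J \right)}} = \sqrt{\frac{1}{3846420 + \left(541 + \left(-714\right)^{2}\right)} + \frac{1}{2190}} = \sqrt{\frac{1}{3846420 + \left(541 + 509796\right)} + \frac{1}{2190}} = \sqrt{\frac{1}{3846420 + 510337} + \frac{1}{2190}} = \sqrt{\frac{1}{4356757} + \frac{1}{2190}} = \sqrt{\frac{4358947}{9541297830}} = \frac{\sqrt{41590011552185010}}{9541297830}$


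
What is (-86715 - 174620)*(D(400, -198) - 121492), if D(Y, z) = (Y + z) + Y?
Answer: 31592788150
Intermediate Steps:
D(Y, z) = z + 2*Y
(-86715 - 174620)*(D(400, -198) - 121492) = (-86715 - 174620)*((-198 + 2*400) - 121492) = -261335*((-198 + 800) - 121492) = -261335*(602 - 121492) = -261335*(-120890) = 31592788150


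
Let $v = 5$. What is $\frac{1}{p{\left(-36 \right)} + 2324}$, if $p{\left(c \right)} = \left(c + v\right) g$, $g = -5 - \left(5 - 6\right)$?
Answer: $\frac{1}{2448} \approx 0.0004085$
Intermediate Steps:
$g = -4$ ($g = -5 - \left(5 - 6\right) = -5 - -1 = -5 + 1 = -4$)
$p{\left(c \right)} = -20 - 4 c$ ($p{\left(c \right)} = \left(c + 5\right) \left(-4\right) = \left(5 + c\right) \left(-4\right) = -20 - 4 c$)
$\frac{1}{p{\left(-36 \right)} + 2324} = \frac{1}{\left(-20 - -144\right) + 2324} = \frac{1}{\left(-20 + 144\right) + 2324} = \frac{1}{124 + 2324} = \frac{1}{2448}$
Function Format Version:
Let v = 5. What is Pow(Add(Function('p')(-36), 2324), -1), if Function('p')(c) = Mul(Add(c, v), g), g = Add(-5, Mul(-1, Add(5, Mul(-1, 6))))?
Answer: Rational(1, 2448) ≈ 0.00040850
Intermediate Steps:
g = -4 (g = Add(-5, Mul(-1, Add(5, -6))) = Add(-5, Mul(-1, -1)) = Add(-5, 1) = -4)
Function('p')(c) = Add(-20, Mul(-4, c)) (Function('p')(c) = Mul(Add(c, 5), -4) = Mul(Add(5, c), -4) = Add(-20, Mul(-4, c)))
Pow(Add(Function('p')(-36), 2324), -1) = Pow(Add(Add(-20, Mul(-4, -36)), 2324), -1) = Pow(Add(Add(-20, 144), 2324), -1) = Pow(Add(124, 2324), -1) = Pow(2448, -1) = Rational(1, 2448)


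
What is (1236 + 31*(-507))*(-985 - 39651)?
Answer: 588449916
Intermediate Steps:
(1236 + 31*(-507))*(-985 - 39651) = (1236 - 15717)*(-40636) = -14481*(-40636) = 588449916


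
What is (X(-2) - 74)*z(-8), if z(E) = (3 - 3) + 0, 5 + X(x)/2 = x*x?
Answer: 0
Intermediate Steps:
X(x) = -10 + 2*x**2 (X(x) = -10 + 2*(x*x) = -10 + 2*x**2)
z(E) = 0 (z(E) = 0 + 0 = 0)
(X(-2) - 74)*z(-8) = ((-10 + 2*(-2)**2) - 74)*0 = ((-10 + 2*4) - 74)*0 = ((-10 + 8) - 74)*0 = (-2 - 74)*0 = -76*0 = 0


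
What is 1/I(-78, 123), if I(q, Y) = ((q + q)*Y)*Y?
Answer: -1/2360124 ≈ -4.2371e-7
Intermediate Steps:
I(q, Y) = 2*q*Y² (I(q, Y) = ((2*q)*Y)*Y = (2*Y*q)*Y = 2*q*Y²)
1/I(-78, 123) = 1/(2*(-78)*123²) = 1/(2*(-78)*15129) = 1/(-2360124) = -1/2360124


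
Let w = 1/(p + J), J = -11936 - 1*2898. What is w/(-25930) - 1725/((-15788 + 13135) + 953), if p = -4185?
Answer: 17014112149/16767530780 ≈ 1.0147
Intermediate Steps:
J = -14834 (J = -11936 - 2898 = -14834)
w = -1/19019 (w = 1/(-4185 - 14834) = 1/(-19019) = -1/19019 ≈ -5.2579e-5)
w/(-25930) - 1725/((-15788 + 13135) + 953) = -1/19019/(-25930) - 1725/((-15788 + 13135) + 953) = -1/19019*(-1/25930) - 1725/(-2653 + 953) = 1/493162670 - 1725/(-1700) = 1/493162670 - 1725*(-1/1700) = 1/493162670 + 69/68 = 17014112149/16767530780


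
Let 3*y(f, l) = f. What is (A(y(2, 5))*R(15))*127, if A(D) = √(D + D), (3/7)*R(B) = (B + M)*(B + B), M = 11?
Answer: 462280*√3/3 ≈ 2.6690e+5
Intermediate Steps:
y(f, l) = f/3
R(B) = 14*B*(11 + B)/3 (R(B) = 7*((B + 11)*(B + B))/3 = 7*((11 + B)*(2*B))/3 = 7*(2*B*(11 + B))/3 = 14*B*(11 + B)/3)
A(D) = √2*√D (A(D) = √(2*D) = √2*√D)
(A(y(2, 5))*R(15))*127 = ((√2*√((⅓)*2))*((14/3)*15*(11 + 15)))*127 = ((√2*√(⅔))*((14/3)*15*26))*127 = ((√2*(√6/3))*1820)*127 = ((2*√3/3)*1820)*127 = (3640*√3/3)*127 = 462280*√3/3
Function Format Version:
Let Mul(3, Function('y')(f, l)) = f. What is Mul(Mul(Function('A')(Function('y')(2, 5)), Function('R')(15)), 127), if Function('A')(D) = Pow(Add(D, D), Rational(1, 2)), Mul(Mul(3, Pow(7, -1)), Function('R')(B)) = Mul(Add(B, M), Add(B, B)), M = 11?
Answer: Mul(Rational(462280, 3), Pow(3, Rational(1, 2))) ≈ 2.6690e+5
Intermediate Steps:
Function('y')(f, l) = Mul(Rational(1, 3), f)
Function('R')(B) = Mul(Rational(14, 3), B, Add(11, B)) (Function('R')(B) = Mul(Rational(7, 3), Mul(Add(B, 11), Add(B, B))) = Mul(Rational(7, 3), Mul(Add(11, B), Mul(2, B))) = Mul(Rational(7, 3), Mul(2, B, Add(11, B))) = Mul(Rational(14, 3), B, Add(11, B)))
Function('A')(D) = Mul(Pow(2, Rational(1, 2)), Pow(D, Rational(1, 2))) (Function('A')(D) = Pow(Mul(2, D), Rational(1, 2)) = Mul(Pow(2, Rational(1, 2)), Pow(D, Rational(1, 2))))
Mul(Mul(Function('A')(Function('y')(2, 5)), Function('R')(15)), 127) = Mul(Mul(Mul(Pow(2, Rational(1, 2)), Pow(Mul(Rational(1, 3), 2), Rational(1, 2))), Mul(Rational(14, 3), 15, Add(11, 15))), 127) = Mul(Mul(Mul(Pow(2, Rational(1, 2)), Pow(Rational(2, 3), Rational(1, 2))), Mul(Rational(14, 3), 15, 26)), 127) = Mul(Mul(Mul(Pow(2, Rational(1, 2)), Mul(Rational(1, 3), Pow(6, Rational(1, 2)))), 1820), 127) = Mul(Mul(Mul(Rational(2, 3), Pow(3, Rational(1, 2))), 1820), 127) = Mul(Mul(Rational(3640, 3), Pow(3, Rational(1, 2))), 127) = Mul(Rational(462280, 3), Pow(3, Rational(1, 2)))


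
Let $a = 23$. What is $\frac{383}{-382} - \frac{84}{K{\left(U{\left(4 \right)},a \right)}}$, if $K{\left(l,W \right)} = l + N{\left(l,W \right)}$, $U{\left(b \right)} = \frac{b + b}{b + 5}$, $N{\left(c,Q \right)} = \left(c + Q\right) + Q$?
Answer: $- \frac{226741}{82130} \approx -2.7608$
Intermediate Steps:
$N{\left(c,Q \right)} = c + 2 Q$ ($N{\left(c,Q \right)} = \left(Q + c\right) + Q = c + 2 Q$)
$U{\left(b \right)} = \frac{2 b}{5 + b}$
$K{\left(l,W \right)} = 2 W + 2 l$ ($K{\left(l,W \right)} = l + \left(l + 2 W\right) = 2 W + 2 l$)
$\frac{383}{-382} - \frac{84}{K{\left(U{\left(4 \right)},a \right)}} = \frac{383}{-382} - \frac{84}{2 \cdot 23 + 2 \cdot 2 \cdot 4 \frac{1}{5 + 4}} = 383 \left(- \frac{1}{382}\right) - \frac{84}{46 + 2 \cdot 2 \cdot 4 \cdot \frac{1}{9}} = - \frac{383}{382} - \frac{84}{46 + 2 \cdot 2 \cdot 4 \cdot \frac{1}{9}} = - \frac{383}{382} - \frac{84}{46 + 2 \cdot \frac{8}{9}} = - \frac{383}{382} - \frac{84}{46 + \frac{16}{9}} = - \frac{383}{382} - \frac{84}{\frac{430}{9}} = - \frac{383}{382} - \frac{378}{215} = - \frac{226741}{82130}$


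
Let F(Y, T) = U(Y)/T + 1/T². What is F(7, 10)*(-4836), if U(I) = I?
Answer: -85839/25 ≈ -3433.6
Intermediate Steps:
F(Y, T) = T⁻² + Y/T (F(Y, T) = Y/T + 1/T² = Y/T + T⁻² = T⁻² + Y/T)
F(7, 10)*(-4836) = ((1 + 10*7)/10²)*(-4836) = ((1 + 70)/100)*(-4836) = ((1/100)*71)*(-4836) = (71/100)*(-4836) = -85839/25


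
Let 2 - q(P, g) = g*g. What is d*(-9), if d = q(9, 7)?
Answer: 423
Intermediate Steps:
q(P, g) = 2 - g² (q(P, g) = 2 - g*g = 2 - g²)
d = -47 (d = 2 - 1*7² = 2 - 1*49 = 2 - 49 = -47)
d*(-9) = -47*(-9) = 423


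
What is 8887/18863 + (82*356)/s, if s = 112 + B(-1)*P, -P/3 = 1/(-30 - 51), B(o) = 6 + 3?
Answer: 1654941007/6356831 ≈ 260.34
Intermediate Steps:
B(o) = 9
P = 1/27 (P = -3/(-30 - 51) = -3/(-81) = -3*(-1/81) = 1/27 ≈ 0.037037)
s = 337/3 (s = 112 + 9*(1/27) = 112 + 1/3 = 337/3 ≈ 112.33)
8887/18863 + (82*356)/s = 8887/18863 + (82*356)/(337/3) = 8887*(1/18863) + 29192*(3/337) = 8887/18863 + 87576/337 = 1654941007/6356831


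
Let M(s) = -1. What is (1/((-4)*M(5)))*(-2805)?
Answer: -2805/4 ≈ -701.25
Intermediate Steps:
(1/((-4)*M(5)))*(-2805) = (1/(-4*(-1)))*(-2805) = -¼*(-1)*(-2805) = (¼)*(-2805) = -2805/4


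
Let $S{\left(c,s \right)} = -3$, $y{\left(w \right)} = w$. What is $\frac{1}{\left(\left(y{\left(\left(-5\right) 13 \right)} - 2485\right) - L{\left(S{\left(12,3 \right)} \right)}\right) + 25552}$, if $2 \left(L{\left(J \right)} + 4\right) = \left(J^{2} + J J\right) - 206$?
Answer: $\frac{1}{23100} \approx 4.329 \cdot 10^{-5}$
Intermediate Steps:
$L{\left(J \right)} = -107 + J^{2}$ ($L{\left(J \right)} = -4 + \frac{\left(J^{2} + J J\right) - 206}{2} = -4 + \frac{\left(J^{2} + J^{2}\right) - 206}{2} = -4 + \frac{2 J^{2} - 206}{2} = -4 + \frac{-206 + 2 J^{2}}{2} = -4 + \left(-103 + J^{2}\right) = -107 + J^{2}$)
$\frac{1}{\left(\left(y{\left(\left(-5\right) 13 \right)} - 2485\right) - L{\left(S{\left(12,3 \right)} \right)}\right) + 25552} = \frac{1}{\left(\left(\left(-5\right) 13 - 2485\right) - \left(-107 + \left(-3\right)^{2}\right)\right) + 25552} = \frac{1}{\left(\left(-65 - 2485\right) - \left(-107 + 9\right)\right) + 25552} = \frac{1}{\left(-2550 - -98\right) + 25552} = \frac{1}{\left(-2550 + 98\right) + 25552} = \frac{1}{-2452 + 25552} = \frac{1}{23100}$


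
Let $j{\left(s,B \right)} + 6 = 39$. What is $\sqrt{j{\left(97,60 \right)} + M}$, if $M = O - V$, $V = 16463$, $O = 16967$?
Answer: $\sqrt{537} \approx 23.173$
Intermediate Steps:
$j{\left(s,B \right)} = 33$ ($j{\left(s,B \right)} = -6 + 39 = 33$)
$M = 504$ ($M = 16967 - 16463 = 504$)
$\sqrt{j{\left(97,60 \right)} + M} = \sqrt{33 + 504} = \sqrt{537}$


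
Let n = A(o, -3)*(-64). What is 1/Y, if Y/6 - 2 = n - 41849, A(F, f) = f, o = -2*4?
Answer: -1/249930 ≈ -4.0011e-6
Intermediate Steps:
o = -8
n = 192 (n = -3*(-64) = 192)
Y = -249930 (Y = 12 + 6*(192 - 41849) = 12 + 6*(-41657) = 12 - 249942 = -249930)
1/Y = 1/(-249930) = -1/249930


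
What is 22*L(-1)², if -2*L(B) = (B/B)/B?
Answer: 11/2 ≈ 5.5000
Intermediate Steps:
L(B) = -1/(2*B) (L(B) = -B/B/(2*B) = -1/(2*B))
22*L(-1)² = 22*(-½/(-1))² = 22*(-½*(-1))² = 22*(½)² = 22*(¼) = 11/2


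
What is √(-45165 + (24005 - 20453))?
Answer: I*√41613 ≈ 203.99*I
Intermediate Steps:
√(-45165 + (24005 - 20453)) = √(-45165 + 3552) = √(-41613) = I*√41613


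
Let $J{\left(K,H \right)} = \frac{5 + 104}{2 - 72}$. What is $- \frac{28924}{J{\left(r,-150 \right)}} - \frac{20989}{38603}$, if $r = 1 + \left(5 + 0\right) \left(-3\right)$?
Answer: $\frac{78156434239}{4207727} \approx 18575.0$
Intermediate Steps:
$r = -14$ ($r = 1 + 5 \left(-3\right) = 1 - 15 = -14$)
$J{\left(K,H \right)} = - \frac{109}{70}$ ($J{\left(K,H \right)} = \frac{109}{-70} = 109 \left(- \frac{1}{70}\right) = - \frac{109}{70}$)
$- \frac{28924}{J{\left(r,-150 \right)}} - \frac{20989}{38603} = - \frac{28924}{- \frac{109}{70}} - \frac{20989}{38603} = \left(-28924\right) \left(- \frac{70}{109}\right) - \frac{20989}{38603} = \frac{2024680}{109} - \frac{20989}{38603} = \frac{78156434239}{4207727}$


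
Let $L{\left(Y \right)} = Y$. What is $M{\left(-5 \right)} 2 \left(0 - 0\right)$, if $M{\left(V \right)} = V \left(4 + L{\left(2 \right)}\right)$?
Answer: $0$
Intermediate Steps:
$M{\left(V \right)} = 6 V$ ($M{\left(V \right)} = V \left(4 + 2\right) = V 6 = 6 V$)
$M{\left(-5 \right)} 2 \left(0 - 0\right) = 6 \left(-5\right) 2 \left(0 - 0\right) = \left(-30\right) 2 \left(0 + 0\right) = \left(-60\right) 0 = 0$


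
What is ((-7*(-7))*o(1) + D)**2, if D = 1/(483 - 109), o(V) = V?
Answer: 335878929/139876 ≈ 2401.3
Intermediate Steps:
D = 1/374 ≈ 0.0026738
((-7*(-7))*o(1) + D)**2 = (-7*(-7)*1 + 1/374)**2 = (49*1 + 1/374)**2 = (49 + 1/374)**2 = (18327/374)**2 = 335878929/139876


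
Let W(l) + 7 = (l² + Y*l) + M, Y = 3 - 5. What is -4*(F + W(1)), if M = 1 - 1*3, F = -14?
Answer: 96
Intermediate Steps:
Y = -2
M = -2 (M = 1 - 3 = -2)
W(l) = -9 + l² - 2*l (W(l) = -7 + ((l² - 2*l) - 2) = -7 + (-2 + l² - 2*l) = -9 + l² - 2*l)
-4*(F + W(1)) = -4*(-14 + (-9 + 1² - 2*1)) = -4*(-14 + (-9 + 1 - 2)) = -4*(-14 - 10) = -4*(-24) = 96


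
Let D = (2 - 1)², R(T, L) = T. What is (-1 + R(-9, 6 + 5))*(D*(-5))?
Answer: 50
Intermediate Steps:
D = 1 (D = 1² = 1)
(-1 + R(-9, 6 + 5))*(D*(-5)) = (-1 - 9)*(1*(-5)) = -10*(-5) = 50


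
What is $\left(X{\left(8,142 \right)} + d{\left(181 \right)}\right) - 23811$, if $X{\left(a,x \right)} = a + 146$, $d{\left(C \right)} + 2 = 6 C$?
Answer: $-22573$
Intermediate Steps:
$d{\left(C \right)} = -2 + 6 C$
$X{\left(a,x \right)} = 146 + a$
$\left(X{\left(8,142 \right)} + d{\left(181 \right)}\right) - 23811 = \left(\left(146 + 8\right) + \left(-2 + 6 \cdot 181\right)\right) - 23811 = \left(154 + \left(-2 + 1086\right)\right) - 23811 = \left(154 + 1084\right) - 23811 = 1238 - 23811 = -22573$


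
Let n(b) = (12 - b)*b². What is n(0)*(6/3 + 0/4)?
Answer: 0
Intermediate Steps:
n(b) = b²*(12 - b)
n(0)*(6/3 + 0/4) = (0²*(12 - 1*0))*(6/3 + 0/4) = (0*(12 + 0))*(6*(⅓) + 0*(¼)) = (0*12)*(2 + 0) = 0*2 = 0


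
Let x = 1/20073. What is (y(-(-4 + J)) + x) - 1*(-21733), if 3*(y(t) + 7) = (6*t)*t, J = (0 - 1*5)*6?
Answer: 482514775/20073 ≈ 24038.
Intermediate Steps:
J = -30 (J = (0 - 5)*6 = -5*6 = -30)
x = 1/20073 ≈ 4.9818e-5
y(t) = -7 + 2*t² (y(t) = -7 + ((6*t)*t)/3 = -7 + (6*t²)/3 = -7 + 2*t²)
(y(-(-4 + J)) + x) - 1*(-21733) = ((-7 + 2*(-(-4 - 30))²) + 1/20073) - 1*(-21733) = ((-7 + 2*(-1*(-34))²) + 1/20073) + 21733 = ((-7 + 2*34²) + 1/20073) + 21733 = ((-7 + 2*1156) + 1/20073) + 21733 = ((-7 + 2312) + 1/20073) + 21733 = (2305 + 1/20073) + 21733 = 46268266/20073 + 21733 = 482514775/20073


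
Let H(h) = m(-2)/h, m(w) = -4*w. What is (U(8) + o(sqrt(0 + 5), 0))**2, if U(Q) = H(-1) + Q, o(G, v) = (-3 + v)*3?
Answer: 81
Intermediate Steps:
o(G, v) = -9 + 3*v
H(h) = 8/h (H(h) = (-4*(-2))/h = 8/h)
U(Q) = -8 + Q (U(Q) = 8/(-1) + Q = 8*(-1) + Q = -8 + Q)
(U(8) + o(sqrt(0 + 5), 0))**2 = ((-8 + 8) + (-9 + 3*0))**2 = (0 + (-9 + 0))**2 = (0 - 9)**2 = (-9)**2 = 81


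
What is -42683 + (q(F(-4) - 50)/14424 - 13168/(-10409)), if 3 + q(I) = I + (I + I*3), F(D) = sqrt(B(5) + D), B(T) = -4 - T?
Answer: -6408213391373/150139416 + 5*I*sqrt(13)/14424 ≈ -42682.0 + 0.0012498*I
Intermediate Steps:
F(D) = sqrt(-9 + D) (F(D) = sqrt((-4 - 1*5) + D) = sqrt((-4 - 5) + D) = sqrt(-9 + D))
q(I) = -3 + 5*I (q(I) = -3 + (I + (I + I*3)) = -3 + (I + (I + 3*I)) = -3 + (I + 4*I) = -3 + 5*I)
-42683 + (q(F(-4) - 50)/14424 - 13168/(-10409)) = -42683 + ((-3 + 5*(sqrt(-9 - 4) - 50))/14424 - 13168/(-10409)) = -42683 + ((-3 + 5*(sqrt(-13) - 50))*(1/14424) - 13168*(-1/10409)) = -42683 + ((-3 + 5*(I*sqrt(13) - 50))*(1/14424) + 13168/10409) = -42683 + ((-3 + 5*(-50 + I*sqrt(13)))*(1/14424) + 13168/10409) = -42683 + ((-3 + (-250 + 5*I*sqrt(13)))*(1/14424) + 13168/10409) = -42683 + ((-253 + 5*I*sqrt(13))*(1/14424) + 13168/10409) = -42683 + ((-253/14424 + 5*I*sqrt(13)/14424) + 13168/10409) = -42683 + (187301755/150139416 + 5*I*sqrt(13)/14424) = -6408213391373/150139416 + 5*I*sqrt(13)/14424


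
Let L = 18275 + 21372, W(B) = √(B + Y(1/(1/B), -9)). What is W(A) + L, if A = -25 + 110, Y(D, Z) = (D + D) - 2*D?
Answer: 39647 + √85 ≈ 39656.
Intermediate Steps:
Y(D, Z) = 0 (Y(D, Z) = 2*D - 2*D = 0)
A = 85
W(B) = √B (W(B) = √(B + 0) = √B)
L = 39647
W(A) + L = √85 + 39647 = 39647 + √85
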